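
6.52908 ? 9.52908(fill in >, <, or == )<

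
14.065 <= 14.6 True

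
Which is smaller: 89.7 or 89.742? 89.7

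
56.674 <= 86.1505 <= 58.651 False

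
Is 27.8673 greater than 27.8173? Yes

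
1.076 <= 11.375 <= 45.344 True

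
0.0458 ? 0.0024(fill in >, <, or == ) >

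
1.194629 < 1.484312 True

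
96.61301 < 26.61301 False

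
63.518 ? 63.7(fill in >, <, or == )<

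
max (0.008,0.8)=0.8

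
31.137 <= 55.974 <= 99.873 True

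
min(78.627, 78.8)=78.627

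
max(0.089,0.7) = 0.7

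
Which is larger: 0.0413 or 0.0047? 0.0413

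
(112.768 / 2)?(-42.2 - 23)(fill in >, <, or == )>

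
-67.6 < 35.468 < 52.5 True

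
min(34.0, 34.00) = 34.0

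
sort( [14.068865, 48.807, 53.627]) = [14.068865, 48.807, 53.627]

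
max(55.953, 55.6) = 55.953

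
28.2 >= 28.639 False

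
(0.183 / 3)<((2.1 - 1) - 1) True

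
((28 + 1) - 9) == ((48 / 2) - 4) True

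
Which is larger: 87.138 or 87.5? 87.5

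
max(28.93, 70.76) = 70.76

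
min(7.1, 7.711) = 7.1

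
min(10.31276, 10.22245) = 10.22245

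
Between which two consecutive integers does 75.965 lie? 75 and 76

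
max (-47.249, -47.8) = -47.249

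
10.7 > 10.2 True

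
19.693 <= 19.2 False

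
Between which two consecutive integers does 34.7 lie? 34 and 35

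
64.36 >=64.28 True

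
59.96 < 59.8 False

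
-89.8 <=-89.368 True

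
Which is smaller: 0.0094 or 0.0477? 0.0094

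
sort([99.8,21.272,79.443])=[21.272,79.443,99.8]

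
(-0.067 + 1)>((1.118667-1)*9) False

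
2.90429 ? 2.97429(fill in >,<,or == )<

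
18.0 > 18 False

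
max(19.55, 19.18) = 19.55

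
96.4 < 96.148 False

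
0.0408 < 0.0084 False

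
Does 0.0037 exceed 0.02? No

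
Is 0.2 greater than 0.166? Yes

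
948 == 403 False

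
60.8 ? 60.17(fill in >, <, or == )>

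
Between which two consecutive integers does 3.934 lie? 3 and 4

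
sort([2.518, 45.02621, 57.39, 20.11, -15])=[-15, 2.518, 20.11, 45.02621, 57.39]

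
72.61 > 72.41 True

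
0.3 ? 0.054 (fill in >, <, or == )>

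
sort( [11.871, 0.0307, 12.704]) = [0.0307, 11.871, 12.704]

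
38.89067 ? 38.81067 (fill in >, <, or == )>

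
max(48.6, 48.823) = 48.823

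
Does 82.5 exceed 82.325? Yes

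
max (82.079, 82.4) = 82.4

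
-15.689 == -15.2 False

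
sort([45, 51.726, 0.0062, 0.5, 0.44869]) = [0.0062, 0.44869, 0.5, 45, 51.726]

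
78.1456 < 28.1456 False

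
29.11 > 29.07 True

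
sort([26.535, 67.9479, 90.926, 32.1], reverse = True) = [90.926, 67.9479, 32.1, 26.535]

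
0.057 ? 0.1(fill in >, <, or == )<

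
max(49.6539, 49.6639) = 49.6639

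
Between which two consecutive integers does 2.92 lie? 2 and 3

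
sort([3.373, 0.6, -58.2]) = [-58.2, 0.6, 3.373]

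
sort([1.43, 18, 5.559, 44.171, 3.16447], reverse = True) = [44.171, 18, 5.559, 3.16447, 1.43]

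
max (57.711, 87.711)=87.711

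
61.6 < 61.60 False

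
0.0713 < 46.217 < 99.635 True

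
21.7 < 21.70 False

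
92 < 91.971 False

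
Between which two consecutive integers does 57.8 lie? 57 and 58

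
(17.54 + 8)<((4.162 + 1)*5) True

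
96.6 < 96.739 True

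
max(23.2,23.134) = 23.2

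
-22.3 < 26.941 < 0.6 False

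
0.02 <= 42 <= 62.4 True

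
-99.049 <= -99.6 False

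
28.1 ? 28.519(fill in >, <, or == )<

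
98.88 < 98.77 False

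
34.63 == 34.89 False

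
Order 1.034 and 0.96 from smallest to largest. 0.96, 1.034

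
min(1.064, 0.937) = 0.937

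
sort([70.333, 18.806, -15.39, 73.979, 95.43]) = [-15.39, 18.806, 70.333, 73.979, 95.43]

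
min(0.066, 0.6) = 0.066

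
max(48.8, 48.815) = 48.815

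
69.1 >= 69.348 False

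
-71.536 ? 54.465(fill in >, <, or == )<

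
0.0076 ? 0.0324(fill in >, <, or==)<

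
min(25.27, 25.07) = 25.07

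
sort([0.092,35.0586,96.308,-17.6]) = [-17.6,0.092,35.0586,96.308]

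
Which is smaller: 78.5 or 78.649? 78.5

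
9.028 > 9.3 False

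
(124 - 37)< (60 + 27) False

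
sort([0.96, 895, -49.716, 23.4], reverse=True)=[895, 23.4, 0.96, -49.716]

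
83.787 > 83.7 True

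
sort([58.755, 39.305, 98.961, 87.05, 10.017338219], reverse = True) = [98.961, 87.05, 58.755, 39.305, 10.017338219]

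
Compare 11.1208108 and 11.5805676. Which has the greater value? 11.5805676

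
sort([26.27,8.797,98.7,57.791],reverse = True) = [98.7,57.791,26.27,8.797]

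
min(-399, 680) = -399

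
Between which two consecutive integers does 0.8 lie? 0 and 1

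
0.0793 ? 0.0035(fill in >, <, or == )>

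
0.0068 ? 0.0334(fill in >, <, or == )<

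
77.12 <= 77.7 True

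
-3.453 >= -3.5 True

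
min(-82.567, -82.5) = -82.567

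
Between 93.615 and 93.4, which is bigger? 93.615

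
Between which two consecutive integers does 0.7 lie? 0 and 1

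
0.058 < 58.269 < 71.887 True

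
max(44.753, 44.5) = 44.753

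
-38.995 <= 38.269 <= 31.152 False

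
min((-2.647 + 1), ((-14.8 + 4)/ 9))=-1.647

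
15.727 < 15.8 True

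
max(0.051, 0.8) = 0.8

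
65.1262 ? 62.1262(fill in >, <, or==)>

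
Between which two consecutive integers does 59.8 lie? 59 and 60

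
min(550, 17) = 17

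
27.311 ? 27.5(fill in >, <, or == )<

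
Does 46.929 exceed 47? No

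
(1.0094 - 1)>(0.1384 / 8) False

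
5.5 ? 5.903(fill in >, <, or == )<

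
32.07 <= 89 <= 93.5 True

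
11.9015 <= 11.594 False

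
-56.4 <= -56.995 False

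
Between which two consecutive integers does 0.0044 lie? 0 and 1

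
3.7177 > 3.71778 False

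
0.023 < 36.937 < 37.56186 True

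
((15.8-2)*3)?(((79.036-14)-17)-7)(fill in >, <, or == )>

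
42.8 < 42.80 False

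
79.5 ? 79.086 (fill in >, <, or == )>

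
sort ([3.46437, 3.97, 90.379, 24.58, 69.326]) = [3.46437, 3.97, 24.58, 69.326, 90.379]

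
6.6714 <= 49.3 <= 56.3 True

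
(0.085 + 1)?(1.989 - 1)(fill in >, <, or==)>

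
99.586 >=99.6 False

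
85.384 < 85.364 False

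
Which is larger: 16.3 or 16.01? 16.3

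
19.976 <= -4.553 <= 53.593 False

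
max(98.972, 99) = 99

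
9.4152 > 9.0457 True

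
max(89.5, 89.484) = 89.5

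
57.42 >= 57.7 False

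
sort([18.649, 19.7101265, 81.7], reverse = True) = [81.7, 19.7101265, 18.649]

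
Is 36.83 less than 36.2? No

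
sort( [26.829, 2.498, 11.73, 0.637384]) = [0.637384, 2.498, 11.73, 26.829]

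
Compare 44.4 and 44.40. They are equal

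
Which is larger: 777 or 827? 827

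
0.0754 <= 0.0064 False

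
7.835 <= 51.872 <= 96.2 True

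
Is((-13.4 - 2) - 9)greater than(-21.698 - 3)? Yes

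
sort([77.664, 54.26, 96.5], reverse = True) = [96.5, 77.664, 54.26]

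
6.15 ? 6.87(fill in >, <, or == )<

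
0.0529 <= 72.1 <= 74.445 True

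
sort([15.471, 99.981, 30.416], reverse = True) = [99.981, 30.416, 15.471]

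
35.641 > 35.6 True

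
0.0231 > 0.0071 True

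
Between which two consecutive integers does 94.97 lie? 94 and 95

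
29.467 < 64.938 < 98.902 True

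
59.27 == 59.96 False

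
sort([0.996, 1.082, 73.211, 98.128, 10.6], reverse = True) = [98.128, 73.211, 10.6, 1.082, 0.996]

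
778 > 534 True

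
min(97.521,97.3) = 97.3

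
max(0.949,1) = 1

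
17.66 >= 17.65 True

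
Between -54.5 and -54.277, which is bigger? -54.277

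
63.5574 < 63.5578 True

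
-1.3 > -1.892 True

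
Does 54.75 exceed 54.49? Yes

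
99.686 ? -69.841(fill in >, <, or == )>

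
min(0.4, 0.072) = 0.072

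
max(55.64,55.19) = 55.64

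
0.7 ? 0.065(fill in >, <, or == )>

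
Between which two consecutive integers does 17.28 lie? 17 and 18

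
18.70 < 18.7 False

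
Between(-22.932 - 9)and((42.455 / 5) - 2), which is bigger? ((42.455 / 5) - 2)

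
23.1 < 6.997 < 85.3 False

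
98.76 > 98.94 False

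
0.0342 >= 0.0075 True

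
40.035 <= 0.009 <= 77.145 False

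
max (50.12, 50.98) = 50.98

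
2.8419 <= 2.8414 False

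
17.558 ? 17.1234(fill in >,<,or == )>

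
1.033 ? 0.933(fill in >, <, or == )>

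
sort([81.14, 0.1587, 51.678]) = [0.1587, 51.678, 81.14]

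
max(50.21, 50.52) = 50.52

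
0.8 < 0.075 False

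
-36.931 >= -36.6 False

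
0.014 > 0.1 False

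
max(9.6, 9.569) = 9.6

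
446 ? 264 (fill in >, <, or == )>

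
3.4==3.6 False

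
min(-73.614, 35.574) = -73.614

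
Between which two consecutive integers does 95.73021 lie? 95 and 96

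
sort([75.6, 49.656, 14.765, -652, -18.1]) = [-652, -18.1, 14.765, 49.656, 75.6]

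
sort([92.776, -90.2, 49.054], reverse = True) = [92.776, 49.054, -90.2]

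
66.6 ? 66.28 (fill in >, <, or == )>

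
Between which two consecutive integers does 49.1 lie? 49 and 50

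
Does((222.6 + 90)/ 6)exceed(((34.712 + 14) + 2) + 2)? No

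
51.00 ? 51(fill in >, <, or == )==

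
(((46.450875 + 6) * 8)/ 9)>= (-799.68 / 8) True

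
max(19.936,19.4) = 19.936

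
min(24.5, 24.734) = 24.5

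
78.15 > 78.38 False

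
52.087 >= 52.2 False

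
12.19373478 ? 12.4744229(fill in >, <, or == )<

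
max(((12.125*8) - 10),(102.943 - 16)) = 87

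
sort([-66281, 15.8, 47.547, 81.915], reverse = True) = [81.915, 47.547, 15.8, -66281]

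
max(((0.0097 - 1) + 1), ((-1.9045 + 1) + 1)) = 0.0955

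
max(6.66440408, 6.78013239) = 6.78013239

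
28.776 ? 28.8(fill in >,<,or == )<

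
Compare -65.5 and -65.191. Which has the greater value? -65.191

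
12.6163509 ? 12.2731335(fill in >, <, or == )>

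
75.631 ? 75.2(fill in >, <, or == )>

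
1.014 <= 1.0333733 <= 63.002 True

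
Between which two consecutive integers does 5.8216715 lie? 5 and 6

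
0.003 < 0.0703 True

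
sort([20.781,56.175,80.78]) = [20.781,56.175,80.78]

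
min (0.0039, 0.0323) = 0.0039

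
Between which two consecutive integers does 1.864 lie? 1 and 2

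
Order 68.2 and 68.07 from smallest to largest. 68.07,68.2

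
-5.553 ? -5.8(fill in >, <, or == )>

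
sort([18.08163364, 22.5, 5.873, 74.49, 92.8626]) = [5.873, 18.08163364, 22.5, 74.49, 92.8626]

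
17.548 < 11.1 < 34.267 False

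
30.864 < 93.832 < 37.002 False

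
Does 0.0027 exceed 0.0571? No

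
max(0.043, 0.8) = 0.8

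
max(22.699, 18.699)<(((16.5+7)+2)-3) False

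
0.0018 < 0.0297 True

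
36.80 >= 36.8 True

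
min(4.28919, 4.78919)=4.28919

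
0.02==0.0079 False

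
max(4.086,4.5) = 4.5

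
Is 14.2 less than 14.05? No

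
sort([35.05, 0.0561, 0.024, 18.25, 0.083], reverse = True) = [35.05, 18.25, 0.083, 0.0561, 0.024]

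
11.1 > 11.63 False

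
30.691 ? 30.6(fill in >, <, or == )>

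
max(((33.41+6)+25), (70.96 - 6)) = 64.96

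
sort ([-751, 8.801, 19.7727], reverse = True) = [19.7727, 8.801, -751]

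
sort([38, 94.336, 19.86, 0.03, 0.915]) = [0.03, 0.915, 19.86, 38, 94.336]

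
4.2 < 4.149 False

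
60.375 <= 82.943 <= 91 True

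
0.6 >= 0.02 True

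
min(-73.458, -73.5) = -73.5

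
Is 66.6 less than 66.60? No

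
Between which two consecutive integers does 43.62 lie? 43 and 44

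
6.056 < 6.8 True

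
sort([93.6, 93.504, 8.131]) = [8.131, 93.504, 93.6]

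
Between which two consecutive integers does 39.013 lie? 39 and 40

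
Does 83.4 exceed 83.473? No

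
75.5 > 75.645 False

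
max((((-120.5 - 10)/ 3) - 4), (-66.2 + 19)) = -47.2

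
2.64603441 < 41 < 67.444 True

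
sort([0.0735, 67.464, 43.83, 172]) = [0.0735, 43.83, 67.464, 172]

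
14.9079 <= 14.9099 True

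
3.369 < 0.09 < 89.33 False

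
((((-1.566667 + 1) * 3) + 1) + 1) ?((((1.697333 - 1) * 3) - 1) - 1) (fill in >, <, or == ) >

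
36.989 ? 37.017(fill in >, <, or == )<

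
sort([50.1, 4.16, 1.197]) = [1.197, 4.16, 50.1]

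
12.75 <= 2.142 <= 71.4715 False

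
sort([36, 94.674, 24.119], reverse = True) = [94.674, 36, 24.119]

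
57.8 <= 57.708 False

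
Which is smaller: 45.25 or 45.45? 45.25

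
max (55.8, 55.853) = 55.853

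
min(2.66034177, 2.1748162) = 2.1748162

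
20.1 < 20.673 True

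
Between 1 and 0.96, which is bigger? 1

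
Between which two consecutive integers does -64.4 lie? -65 and -64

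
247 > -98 True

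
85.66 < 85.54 False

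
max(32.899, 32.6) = 32.899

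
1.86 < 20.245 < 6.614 False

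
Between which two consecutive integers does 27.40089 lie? 27 and 28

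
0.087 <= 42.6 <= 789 True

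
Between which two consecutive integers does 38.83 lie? 38 and 39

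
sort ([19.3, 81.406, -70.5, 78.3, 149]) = [-70.5, 19.3, 78.3, 81.406, 149]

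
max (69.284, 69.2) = 69.284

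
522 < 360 False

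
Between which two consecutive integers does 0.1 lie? 0 and 1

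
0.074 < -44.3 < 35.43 False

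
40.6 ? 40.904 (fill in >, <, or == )<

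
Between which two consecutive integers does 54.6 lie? 54 and 55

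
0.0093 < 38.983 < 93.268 True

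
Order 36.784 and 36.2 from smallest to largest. 36.2, 36.784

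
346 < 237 False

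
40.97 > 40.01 True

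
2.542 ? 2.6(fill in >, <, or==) <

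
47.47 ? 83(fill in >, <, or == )<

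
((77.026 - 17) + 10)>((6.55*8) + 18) False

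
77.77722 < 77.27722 False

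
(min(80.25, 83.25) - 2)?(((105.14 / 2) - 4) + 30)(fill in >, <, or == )<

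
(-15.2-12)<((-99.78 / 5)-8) False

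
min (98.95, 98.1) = 98.1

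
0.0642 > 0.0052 True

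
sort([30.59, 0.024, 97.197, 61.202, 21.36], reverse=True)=[97.197, 61.202, 30.59, 21.36, 0.024]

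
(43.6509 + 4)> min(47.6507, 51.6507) True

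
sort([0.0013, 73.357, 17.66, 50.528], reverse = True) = [73.357, 50.528, 17.66, 0.0013]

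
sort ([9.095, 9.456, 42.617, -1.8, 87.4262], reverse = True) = [87.4262, 42.617, 9.456, 9.095, -1.8]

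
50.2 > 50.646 False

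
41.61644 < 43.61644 True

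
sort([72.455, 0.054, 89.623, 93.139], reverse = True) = [93.139, 89.623, 72.455, 0.054]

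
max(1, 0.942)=1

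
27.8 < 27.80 False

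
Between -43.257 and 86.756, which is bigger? 86.756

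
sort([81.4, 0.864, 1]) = [0.864, 1, 81.4]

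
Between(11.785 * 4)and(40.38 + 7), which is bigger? (40.38 + 7)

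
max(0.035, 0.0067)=0.035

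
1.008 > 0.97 True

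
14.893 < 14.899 True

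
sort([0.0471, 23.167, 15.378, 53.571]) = [0.0471, 15.378, 23.167, 53.571]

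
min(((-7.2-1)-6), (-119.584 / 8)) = -14.948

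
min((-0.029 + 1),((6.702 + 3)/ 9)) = 0.971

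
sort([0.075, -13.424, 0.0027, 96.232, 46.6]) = [-13.424, 0.0027, 0.075, 46.6, 96.232]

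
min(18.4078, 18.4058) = 18.4058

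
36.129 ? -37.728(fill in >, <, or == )>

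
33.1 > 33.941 False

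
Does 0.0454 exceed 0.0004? Yes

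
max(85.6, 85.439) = 85.6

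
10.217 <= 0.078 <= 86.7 False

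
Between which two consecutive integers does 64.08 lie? 64 and 65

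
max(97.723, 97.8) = 97.8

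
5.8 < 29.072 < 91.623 True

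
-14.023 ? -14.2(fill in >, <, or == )>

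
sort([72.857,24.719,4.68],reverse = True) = [72.857,24.719,4.68]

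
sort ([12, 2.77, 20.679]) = [2.77, 12, 20.679]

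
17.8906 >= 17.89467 False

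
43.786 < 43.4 False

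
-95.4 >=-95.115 False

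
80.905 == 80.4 False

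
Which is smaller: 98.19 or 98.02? 98.02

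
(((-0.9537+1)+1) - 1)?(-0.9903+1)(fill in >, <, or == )>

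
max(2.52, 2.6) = 2.6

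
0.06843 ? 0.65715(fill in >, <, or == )<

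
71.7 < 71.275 False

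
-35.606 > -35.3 False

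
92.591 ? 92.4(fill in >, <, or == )>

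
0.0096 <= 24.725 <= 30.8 True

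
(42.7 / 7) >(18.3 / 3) False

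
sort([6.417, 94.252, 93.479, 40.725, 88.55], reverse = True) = [94.252, 93.479, 88.55, 40.725, 6.417]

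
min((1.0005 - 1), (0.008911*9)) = 0.0005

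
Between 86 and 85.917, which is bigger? 86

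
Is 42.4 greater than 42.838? No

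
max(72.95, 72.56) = 72.95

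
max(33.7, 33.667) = 33.7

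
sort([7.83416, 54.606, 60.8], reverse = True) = [60.8, 54.606, 7.83416]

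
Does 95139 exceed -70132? Yes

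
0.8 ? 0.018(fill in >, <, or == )>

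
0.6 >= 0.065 True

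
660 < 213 False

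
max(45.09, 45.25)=45.25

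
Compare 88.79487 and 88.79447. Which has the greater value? 88.79487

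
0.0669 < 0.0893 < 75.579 True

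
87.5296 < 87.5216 False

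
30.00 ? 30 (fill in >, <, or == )==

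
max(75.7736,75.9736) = 75.9736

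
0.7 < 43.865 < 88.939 True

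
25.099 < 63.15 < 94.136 True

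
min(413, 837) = 413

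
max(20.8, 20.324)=20.8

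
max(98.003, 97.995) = 98.003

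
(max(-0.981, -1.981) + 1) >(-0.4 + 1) False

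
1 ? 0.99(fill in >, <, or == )>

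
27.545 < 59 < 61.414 True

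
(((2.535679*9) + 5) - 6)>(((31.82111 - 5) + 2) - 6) False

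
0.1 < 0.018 False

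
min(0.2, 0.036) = 0.036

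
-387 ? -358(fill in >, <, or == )<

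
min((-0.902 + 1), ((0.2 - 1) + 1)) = 0.098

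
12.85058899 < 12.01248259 False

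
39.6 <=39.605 True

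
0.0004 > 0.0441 False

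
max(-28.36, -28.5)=-28.36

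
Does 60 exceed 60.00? No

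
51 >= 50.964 True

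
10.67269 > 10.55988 True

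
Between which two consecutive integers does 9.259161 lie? 9 and 10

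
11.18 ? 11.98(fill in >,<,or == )<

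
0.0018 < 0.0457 True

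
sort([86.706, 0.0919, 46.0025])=[0.0919, 46.0025, 86.706]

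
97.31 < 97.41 True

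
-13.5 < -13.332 True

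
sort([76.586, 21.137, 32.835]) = [21.137, 32.835, 76.586]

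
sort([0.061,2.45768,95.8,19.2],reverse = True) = [95.8,19.2,2.45768,0.061]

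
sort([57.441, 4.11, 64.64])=[4.11, 57.441, 64.64]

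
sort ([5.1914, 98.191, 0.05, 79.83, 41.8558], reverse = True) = [98.191, 79.83, 41.8558, 5.1914, 0.05]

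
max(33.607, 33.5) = 33.607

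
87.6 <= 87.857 True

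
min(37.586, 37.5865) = 37.586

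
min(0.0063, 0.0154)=0.0063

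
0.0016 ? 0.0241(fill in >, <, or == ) <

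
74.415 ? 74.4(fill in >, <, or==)>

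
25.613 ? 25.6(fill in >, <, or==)>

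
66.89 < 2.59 False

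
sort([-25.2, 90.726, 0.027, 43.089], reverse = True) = [90.726, 43.089, 0.027, -25.2]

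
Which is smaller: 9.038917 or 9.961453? 9.038917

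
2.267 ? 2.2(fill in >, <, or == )>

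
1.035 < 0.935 False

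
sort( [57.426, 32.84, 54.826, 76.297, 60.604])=[32.84, 54.826, 57.426, 60.604, 76.297]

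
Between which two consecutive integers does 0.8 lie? 0 and 1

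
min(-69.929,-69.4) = -69.929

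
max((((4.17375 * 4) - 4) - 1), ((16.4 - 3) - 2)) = 11.695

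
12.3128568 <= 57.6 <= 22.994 False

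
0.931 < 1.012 True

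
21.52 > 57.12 False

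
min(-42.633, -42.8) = -42.8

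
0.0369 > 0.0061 True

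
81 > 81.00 False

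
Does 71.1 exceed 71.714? No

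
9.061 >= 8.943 True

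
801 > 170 True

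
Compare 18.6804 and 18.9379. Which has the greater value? 18.9379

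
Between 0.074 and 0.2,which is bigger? 0.2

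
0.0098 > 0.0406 False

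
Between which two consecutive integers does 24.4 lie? 24 and 25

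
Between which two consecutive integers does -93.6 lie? -94 and -93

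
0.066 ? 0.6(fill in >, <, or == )<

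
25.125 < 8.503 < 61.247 False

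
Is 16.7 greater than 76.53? No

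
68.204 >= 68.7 False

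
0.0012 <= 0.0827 True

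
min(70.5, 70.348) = 70.348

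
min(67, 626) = 67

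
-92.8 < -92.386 True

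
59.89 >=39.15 True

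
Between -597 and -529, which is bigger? -529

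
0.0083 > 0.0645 False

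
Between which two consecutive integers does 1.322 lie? 1 and 2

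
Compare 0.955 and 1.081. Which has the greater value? 1.081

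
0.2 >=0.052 True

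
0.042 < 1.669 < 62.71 True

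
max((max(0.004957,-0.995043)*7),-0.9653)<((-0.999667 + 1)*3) False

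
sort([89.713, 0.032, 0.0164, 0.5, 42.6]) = [0.0164, 0.032, 0.5, 42.6, 89.713]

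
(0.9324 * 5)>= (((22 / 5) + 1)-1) True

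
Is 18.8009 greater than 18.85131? No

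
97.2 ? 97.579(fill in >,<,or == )<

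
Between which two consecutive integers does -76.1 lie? -77 and -76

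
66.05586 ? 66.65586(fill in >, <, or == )<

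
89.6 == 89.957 False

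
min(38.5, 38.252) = 38.252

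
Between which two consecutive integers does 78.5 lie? 78 and 79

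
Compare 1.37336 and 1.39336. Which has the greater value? 1.39336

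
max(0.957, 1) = 1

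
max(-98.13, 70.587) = 70.587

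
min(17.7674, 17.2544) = 17.2544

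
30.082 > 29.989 True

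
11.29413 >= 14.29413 False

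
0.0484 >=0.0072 True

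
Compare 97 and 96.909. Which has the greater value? 97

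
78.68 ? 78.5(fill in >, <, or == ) >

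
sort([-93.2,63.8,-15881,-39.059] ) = [-15881,-93.2,-39.059,63.8]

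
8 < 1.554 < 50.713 False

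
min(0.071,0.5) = 0.071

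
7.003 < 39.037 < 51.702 True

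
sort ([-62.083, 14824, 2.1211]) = [-62.083, 2.1211, 14824]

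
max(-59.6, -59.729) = -59.6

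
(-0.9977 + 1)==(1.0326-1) False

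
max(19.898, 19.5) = 19.898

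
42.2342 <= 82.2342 True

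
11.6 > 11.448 True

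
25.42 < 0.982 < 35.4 False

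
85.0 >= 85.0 True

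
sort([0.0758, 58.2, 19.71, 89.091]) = [0.0758, 19.71, 58.2, 89.091]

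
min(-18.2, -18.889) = -18.889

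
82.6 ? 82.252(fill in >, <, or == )>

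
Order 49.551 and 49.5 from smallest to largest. 49.5,49.551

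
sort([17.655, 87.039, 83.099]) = [17.655, 83.099, 87.039]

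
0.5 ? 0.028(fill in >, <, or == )>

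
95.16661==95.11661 False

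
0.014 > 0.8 False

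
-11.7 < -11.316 True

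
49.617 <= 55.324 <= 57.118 True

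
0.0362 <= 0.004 False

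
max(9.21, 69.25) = 69.25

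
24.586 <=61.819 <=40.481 False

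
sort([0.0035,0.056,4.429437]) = [0.0035,0.056,4.429437]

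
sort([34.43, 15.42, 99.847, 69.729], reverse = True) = [99.847, 69.729, 34.43, 15.42]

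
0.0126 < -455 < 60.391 False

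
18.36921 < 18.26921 False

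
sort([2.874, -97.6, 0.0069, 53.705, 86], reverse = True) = [86, 53.705, 2.874, 0.0069, -97.6]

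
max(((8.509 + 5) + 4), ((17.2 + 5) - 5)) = 17.509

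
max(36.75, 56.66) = 56.66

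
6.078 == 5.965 False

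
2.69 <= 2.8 True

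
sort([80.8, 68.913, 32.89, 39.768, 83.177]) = [32.89, 39.768, 68.913, 80.8, 83.177]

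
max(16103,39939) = 39939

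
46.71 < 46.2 False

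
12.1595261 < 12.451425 True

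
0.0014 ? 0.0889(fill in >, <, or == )<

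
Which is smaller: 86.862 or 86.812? 86.812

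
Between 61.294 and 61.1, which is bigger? 61.294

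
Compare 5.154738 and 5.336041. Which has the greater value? 5.336041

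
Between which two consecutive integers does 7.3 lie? 7 and 8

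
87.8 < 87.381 False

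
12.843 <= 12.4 False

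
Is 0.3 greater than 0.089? Yes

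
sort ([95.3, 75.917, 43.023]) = [43.023, 75.917, 95.3]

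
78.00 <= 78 True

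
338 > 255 True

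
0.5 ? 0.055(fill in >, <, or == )>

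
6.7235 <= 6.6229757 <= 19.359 False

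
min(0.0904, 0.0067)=0.0067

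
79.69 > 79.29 True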